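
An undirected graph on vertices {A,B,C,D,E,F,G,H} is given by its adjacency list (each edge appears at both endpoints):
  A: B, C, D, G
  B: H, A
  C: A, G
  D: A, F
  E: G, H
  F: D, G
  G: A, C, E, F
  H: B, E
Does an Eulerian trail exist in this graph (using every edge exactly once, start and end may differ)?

Yes

Degrees: A:4, B:2, C:2, D:2, E:2, F:2, G:4, H:2
Odd-degree vertices: none (0 total).
With 0 odd-degree vertices and all edges in one connected piece, an Eulerian trail exists.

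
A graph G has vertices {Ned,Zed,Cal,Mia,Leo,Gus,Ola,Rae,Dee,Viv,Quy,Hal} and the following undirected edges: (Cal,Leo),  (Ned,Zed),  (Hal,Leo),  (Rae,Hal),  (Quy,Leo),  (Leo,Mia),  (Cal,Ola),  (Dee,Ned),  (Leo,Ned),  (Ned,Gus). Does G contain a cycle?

|V| = 12, |E| = 10, number of components = 2.
Since 10 = 12 - 2, the graph is a forest and contains no cycle.

No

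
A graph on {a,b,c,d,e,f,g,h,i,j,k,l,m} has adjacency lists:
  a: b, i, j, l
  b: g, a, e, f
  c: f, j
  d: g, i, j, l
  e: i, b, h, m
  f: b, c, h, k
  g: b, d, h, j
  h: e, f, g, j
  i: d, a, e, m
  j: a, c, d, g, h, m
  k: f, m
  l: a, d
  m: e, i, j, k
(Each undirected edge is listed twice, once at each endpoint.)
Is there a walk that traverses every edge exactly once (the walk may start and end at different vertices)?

Yes

Degrees: a:4, b:4, c:2, d:4, e:4, f:4, g:4, h:4, i:4, j:6, k:2, l:2, m:4
Odd-degree vertices: none (0 total).
With 0 odd-degree vertices and all edges in one connected piece, an Eulerian trail exists.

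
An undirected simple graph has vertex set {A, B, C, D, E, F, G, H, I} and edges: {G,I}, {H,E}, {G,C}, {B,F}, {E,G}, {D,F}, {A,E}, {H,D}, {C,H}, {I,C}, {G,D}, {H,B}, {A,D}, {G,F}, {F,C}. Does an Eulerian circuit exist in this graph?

No

Degrees: A:2, B:2, C:4, D:4, E:3, F:4, G:5, H:4, I:2
Vertices with odd degree: E, G. An Eulerian circuit requires all degrees even.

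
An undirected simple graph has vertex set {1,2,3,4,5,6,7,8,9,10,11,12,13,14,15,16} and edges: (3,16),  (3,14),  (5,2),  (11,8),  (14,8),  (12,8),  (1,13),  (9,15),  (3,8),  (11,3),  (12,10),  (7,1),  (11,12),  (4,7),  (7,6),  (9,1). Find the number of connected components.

3

Component: {2, 5}
Component: {1, 4, 6, 7, 9, 13, 15}
Component: {3, 8, 10, 11, 12, 14, 16}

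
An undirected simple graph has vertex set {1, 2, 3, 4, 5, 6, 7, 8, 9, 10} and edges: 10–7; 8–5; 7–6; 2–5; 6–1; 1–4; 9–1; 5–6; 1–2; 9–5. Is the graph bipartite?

Yes

Partition the vertices as {2, 3, 4, 6, 8, 9, 10} vs {1, 5, 7}. Each listed edge has one endpoint in each part, so the graph is bipartite.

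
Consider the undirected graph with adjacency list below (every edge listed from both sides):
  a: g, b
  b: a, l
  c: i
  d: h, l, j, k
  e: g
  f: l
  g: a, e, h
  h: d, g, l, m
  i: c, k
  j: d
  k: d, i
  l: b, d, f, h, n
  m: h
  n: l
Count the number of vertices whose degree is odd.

8

Degrees: a:2, b:2, c:1, d:4, e:1, f:1, g:3, h:4, i:2, j:1, k:2, l:5, m:1, n:1
Odd-degree vertices: c, e, f, g, j, l, m, n.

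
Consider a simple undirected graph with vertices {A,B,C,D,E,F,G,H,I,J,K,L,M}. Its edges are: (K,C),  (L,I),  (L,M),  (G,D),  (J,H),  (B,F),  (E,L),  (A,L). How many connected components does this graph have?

5

Component: {B, F}
Component: {C, K}
Component: {D, G}
Component: {H, J}
Component: {A, E, I, L, M}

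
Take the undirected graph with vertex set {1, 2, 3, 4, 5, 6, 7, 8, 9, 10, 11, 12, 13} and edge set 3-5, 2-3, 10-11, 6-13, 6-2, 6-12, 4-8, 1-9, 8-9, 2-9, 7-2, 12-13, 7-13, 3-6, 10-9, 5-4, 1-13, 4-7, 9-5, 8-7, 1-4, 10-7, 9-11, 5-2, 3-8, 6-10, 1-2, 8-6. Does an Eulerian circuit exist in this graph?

No

Degrees: 1:4, 2:6, 3:4, 4:4, 5:4, 6:6, 7:5, 8:5, 9:6, 10:4, 11:2, 12:2, 13:4
Vertices with odd degree: 7, 8. An Eulerian circuit requires all degrees even.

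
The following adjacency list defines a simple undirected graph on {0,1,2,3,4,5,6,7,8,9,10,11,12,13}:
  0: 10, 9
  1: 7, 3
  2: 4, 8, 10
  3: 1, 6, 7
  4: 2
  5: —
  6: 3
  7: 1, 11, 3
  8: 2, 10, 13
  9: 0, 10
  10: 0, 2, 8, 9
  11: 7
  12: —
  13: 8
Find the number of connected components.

4

Component: {5}
Component: {12}
Component: {1, 3, 6, 7, 11}
Component: {0, 2, 4, 8, 9, 10, 13}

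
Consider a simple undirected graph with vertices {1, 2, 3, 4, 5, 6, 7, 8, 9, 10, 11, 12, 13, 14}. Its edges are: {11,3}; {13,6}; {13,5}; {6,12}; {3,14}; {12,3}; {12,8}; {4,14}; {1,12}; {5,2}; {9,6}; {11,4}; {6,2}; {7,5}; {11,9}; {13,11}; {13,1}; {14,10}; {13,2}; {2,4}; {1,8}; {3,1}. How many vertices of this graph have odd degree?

6

Degrees: 1:4, 2:4, 3:4, 4:3, 5:3, 6:4, 7:1, 8:2, 9:2, 10:1, 11:4, 12:4, 13:5, 14:3
Odd-degree vertices: 4, 5, 7, 10, 13, 14.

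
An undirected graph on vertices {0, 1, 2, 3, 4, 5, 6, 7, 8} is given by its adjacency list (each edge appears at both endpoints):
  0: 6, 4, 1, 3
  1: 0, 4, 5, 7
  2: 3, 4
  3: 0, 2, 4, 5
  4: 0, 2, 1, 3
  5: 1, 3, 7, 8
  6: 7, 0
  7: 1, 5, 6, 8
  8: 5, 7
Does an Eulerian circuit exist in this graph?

Degrees: 0:4, 1:4, 2:2, 3:4, 4:4, 5:4, 6:2, 7:4, 8:2
All degrees are even and the non-isolated vertices are connected — an Eulerian circuit exists.

Yes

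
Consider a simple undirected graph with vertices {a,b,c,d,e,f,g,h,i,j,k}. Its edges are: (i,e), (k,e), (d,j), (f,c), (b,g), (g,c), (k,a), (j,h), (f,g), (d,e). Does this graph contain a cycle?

|V| = 11, |E| = 10, number of components = 2.
Since 10 > 11 - 2, a cycle must exist; for instance g-f-c-g.

Yes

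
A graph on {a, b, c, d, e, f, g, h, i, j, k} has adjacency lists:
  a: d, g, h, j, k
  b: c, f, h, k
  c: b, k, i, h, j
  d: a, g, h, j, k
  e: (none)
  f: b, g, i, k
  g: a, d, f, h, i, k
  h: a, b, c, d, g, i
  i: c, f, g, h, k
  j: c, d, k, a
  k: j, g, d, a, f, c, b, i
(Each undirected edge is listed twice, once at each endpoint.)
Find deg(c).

Neighbors of c: b, h, i, j, k.

5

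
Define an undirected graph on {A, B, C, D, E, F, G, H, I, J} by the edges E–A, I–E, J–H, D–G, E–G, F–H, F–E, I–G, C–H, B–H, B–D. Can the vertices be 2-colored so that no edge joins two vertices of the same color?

No

The cycle E-I-G-E has length 3, which is odd, so the graph is not bipartite.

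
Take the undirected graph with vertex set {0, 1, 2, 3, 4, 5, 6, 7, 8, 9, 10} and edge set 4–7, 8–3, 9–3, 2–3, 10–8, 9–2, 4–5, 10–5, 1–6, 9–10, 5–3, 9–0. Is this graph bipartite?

No

The cycle 3-2-9-3 has length 3, which is odd, so the graph is not bipartite.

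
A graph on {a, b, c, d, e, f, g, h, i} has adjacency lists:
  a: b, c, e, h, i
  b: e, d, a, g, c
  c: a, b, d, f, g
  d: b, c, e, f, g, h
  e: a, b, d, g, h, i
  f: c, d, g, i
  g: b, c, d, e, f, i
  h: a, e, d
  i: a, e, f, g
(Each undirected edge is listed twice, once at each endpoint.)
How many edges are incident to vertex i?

Neighbors of i: a, e, f, g.

4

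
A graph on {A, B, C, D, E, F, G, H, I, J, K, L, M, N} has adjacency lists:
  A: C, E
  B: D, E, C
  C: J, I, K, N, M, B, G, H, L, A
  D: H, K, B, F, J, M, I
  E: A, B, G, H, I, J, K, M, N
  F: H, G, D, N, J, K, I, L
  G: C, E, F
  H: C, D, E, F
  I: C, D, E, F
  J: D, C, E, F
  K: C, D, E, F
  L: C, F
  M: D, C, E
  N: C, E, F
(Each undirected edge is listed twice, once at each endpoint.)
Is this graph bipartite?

No

F-D-M-E-N-F is an odd cycle (length 5), and a bipartite graph can contain only even cycles.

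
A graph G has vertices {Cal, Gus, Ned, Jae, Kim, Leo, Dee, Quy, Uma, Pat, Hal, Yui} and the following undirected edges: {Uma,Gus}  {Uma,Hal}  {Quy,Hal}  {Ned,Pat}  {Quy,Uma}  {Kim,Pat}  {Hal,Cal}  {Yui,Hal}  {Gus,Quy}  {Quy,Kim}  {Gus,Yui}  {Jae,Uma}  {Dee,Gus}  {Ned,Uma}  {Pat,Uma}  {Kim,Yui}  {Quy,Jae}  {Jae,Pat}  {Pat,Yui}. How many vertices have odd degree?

6

Degrees: Cal:1, Gus:4, Ned:2, Jae:3, Kim:3, Leo:0, Dee:1, Quy:5, Uma:6, Pat:5, Hal:4, Yui:4
Odd-degree vertices: Cal, Jae, Kim, Dee, Quy, Pat.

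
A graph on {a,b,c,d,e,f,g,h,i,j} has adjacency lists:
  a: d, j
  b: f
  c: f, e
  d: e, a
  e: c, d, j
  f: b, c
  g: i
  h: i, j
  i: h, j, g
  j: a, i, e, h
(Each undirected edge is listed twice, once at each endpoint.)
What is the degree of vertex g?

1

Neighbors of g: i.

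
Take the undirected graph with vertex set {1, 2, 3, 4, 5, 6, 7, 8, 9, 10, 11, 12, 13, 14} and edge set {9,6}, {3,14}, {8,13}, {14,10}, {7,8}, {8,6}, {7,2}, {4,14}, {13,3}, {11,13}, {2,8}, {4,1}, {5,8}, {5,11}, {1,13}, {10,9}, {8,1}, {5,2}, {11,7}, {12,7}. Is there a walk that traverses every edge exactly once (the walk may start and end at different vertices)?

Degrees: 1:3, 2:3, 3:2, 4:2, 5:3, 6:2, 7:4, 8:6, 9:2, 10:2, 11:3, 12:1, 13:4, 14:3
Odd-degree vertices: 1, 2, 5, 11, 12, 14 (6 total).
An Eulerian trail requires 0 or 2 odd-degree vertices; here there are 6.

No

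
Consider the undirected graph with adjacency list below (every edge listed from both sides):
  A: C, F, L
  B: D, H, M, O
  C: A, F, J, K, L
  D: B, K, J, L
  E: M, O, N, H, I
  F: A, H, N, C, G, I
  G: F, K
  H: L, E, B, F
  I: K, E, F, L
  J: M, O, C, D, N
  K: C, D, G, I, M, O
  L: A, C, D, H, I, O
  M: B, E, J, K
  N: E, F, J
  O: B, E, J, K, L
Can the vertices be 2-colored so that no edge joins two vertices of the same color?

The cycle C-A-F-C has length 3, which is odd, so the graph is not bipartite.

No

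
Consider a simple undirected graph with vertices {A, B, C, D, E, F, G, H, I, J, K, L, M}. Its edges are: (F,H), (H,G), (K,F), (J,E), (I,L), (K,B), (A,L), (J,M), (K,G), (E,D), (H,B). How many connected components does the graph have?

Component: {C}
Component: {A, I, L}
Component: {D, E, J, M}
Component: {B, F, G, H, K}

4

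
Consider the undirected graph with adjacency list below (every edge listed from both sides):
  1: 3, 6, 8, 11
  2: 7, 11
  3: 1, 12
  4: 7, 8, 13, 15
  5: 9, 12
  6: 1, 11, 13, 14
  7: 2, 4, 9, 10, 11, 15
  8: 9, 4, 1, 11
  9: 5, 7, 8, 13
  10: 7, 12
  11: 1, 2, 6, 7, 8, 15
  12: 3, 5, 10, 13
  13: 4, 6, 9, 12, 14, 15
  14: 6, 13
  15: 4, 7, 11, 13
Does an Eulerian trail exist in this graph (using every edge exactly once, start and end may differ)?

Degrees: 1:4, 2:2, 3:2, 4:4, 5:2, 6:4, 7:6, 8:4, 9:4, 10:2, 11:6, 12:4, 13:6, 14:2, 15:4
Odd-degree vertices: none (0 total).
The non-isolated vertices are connected and exactly 0 have odd degree, so an Eulerian trail exists.

Yes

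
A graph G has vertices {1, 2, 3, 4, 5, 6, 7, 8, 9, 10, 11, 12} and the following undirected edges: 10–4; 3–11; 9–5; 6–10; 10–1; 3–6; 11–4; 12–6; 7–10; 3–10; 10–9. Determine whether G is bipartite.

The cycle 3-10-6-3 has length 3, which is odd, so the graph is not bipartite.

No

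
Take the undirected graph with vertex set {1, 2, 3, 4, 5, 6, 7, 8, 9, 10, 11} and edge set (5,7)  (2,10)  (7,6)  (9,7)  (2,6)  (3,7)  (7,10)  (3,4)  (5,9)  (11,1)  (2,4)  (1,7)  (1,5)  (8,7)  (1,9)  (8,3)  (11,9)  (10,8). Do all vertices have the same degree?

Degrees: 1:4, 2:3, 3:3, 4:2, 5:3, 6:2, 7:7, 8:3, 9:4, 10:3, 11:2
Degrees are not all equal (e.g. deg(4)=2 but deg(7)=7); not regular.

No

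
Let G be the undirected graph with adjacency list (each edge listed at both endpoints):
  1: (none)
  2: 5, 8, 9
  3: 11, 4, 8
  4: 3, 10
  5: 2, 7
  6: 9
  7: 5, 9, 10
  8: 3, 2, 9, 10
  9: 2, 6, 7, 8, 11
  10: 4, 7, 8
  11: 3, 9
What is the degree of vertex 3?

Neighbors of 3: 4, 8, 11.

3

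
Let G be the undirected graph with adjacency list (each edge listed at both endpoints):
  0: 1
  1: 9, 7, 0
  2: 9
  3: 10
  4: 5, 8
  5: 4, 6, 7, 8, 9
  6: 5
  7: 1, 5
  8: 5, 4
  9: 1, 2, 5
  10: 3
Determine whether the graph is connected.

Component: {3, 10}
Component: {0, 1, 2, 4, 5, 6, 7, 8, 9}
There are 2 separate components, so the graph is not connected.

No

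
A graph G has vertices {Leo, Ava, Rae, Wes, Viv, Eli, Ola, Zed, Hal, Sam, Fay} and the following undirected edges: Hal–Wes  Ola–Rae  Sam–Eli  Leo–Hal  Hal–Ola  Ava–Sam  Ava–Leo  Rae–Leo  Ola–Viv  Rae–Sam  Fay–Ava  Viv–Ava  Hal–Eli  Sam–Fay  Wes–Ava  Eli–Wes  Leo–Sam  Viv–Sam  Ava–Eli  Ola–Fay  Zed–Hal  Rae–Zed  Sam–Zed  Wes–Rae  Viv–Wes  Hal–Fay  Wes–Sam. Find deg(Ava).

6

Neighbors of Ava: Leo, Wes, Viv, Eli, Sam, Fay.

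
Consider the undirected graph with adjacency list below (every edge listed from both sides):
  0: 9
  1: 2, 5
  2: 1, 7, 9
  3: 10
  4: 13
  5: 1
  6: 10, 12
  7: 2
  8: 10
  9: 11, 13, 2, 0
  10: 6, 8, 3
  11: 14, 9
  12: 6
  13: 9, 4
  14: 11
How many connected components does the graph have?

2

Component: {3, 6, 8, 10, 12}
Component: {0, 1, 2, 4, 5, 7, 9, 11, 13, 14}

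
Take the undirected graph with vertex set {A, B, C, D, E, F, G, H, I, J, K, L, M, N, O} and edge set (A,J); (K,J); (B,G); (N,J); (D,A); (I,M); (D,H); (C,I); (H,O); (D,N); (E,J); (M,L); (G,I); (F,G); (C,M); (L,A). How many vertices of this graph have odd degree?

10

Degrees: A:3, B:1, C:2, D:3, E:1, F:1, G:3, H:2, I:3, J:4, K:1, L:2, M:3, N:2, O:1
Odd-degree vertices: A, B, D, E, F, G, I, K, M, O.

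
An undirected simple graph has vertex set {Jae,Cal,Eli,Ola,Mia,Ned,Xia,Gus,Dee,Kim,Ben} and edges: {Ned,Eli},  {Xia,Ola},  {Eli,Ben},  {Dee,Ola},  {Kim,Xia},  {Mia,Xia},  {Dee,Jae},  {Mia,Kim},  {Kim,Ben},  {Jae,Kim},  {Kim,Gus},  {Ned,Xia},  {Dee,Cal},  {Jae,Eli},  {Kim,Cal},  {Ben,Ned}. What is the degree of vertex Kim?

6

Neighbors of Kim: Jae, Cal, Mia, Xia, Gus, Ben.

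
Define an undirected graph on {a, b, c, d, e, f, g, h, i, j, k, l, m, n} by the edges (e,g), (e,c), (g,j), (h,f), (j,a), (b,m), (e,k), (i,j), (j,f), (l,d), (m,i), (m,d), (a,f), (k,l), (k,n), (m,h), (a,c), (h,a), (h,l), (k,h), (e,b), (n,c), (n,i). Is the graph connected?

Yes

Starting from a and exploring outward reaches every vertex (a, j, c, f, h, g, i, n, e, l, k, m, b, d); the graph is connected.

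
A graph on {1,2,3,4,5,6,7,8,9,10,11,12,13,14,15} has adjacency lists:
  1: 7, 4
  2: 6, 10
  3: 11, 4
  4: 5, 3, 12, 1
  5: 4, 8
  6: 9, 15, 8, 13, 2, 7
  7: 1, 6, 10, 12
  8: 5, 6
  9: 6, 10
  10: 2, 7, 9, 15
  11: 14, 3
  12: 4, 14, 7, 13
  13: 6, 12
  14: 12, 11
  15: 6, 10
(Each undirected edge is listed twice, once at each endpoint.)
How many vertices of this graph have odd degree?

0

Degrees: 1:2, 2:2, 3:2, 4:4, 5:2, 6:6, 7:4, 8:2, 9:2, 10:4, 11:2, 12:4, 13:2, 14:2, 15:2
Odd-degree vertices: none.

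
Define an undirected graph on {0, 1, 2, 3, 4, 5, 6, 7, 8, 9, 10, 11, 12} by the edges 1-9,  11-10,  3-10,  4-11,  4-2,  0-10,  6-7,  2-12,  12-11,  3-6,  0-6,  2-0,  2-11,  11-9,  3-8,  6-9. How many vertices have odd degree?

Degrees: 0:3, 1:1, 2:4, 3:3, 4:2, 5:0, 6:4, 7:1, 8:1, 9:3, 10:3, 11:5, 12:2
Odd-degree vertices: 0, 1, 3, 7, 8, 9, 10, 11.

8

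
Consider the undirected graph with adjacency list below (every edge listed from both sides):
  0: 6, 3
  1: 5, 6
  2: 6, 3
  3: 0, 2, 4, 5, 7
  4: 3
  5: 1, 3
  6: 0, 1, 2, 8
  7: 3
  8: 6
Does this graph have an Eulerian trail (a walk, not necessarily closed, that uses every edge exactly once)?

Degrees: 0:2, 1:2, 2:2, 3:5, 4:1, 5:2, 6:4, 7:1, 8:1
Odd-degree vertices: 3, 4, 7, 8 (4 total).
With 4 odd-degree vertices (more than two), no single trail can use every edge.

No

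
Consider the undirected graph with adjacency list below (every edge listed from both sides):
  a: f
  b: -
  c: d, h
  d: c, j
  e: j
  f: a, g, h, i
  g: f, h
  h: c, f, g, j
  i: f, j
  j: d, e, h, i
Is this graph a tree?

No

|V| = 10, |E| = 11.
It is not connected, so it is not a tree.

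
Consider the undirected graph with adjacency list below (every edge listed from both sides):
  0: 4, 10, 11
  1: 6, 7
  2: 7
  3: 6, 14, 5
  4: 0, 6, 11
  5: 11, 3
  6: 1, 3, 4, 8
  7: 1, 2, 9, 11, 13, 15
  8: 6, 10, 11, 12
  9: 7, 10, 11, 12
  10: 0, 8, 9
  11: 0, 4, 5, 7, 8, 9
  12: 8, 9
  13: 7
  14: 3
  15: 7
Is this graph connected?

A breadth-first search from 0 visits 0, 4, 10, 11, 6, 9, 8, 5, 7, 3, 1, 12, 2, 13, 15, 14 — all 16 vertices — so the graph is connected.

Yes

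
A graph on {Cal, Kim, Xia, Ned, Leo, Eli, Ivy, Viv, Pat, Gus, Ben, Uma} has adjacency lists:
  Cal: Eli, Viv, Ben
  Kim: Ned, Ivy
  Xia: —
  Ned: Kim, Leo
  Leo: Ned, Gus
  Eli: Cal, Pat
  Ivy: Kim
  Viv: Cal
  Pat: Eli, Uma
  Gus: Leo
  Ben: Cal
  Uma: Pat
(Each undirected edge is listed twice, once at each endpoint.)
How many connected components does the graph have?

Component: {Xia}
Component: {Kim, Ned, Leo, Ivy, Gus}
Component: {Cal, Eli, Viv, Pat, Ben, Uma}

3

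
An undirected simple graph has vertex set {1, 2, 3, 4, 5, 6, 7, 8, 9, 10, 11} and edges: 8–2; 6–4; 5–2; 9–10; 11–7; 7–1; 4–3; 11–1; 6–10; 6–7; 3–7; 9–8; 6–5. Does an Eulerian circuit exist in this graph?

Degrees: 1:2, 2:2, 3:2, 4:2, 5:2, 6:4, 7:4, 8:2, 9:2, 10:2, 11:2
Every vertex has even degree and the edges form a single connected piece, so an Eulerian circuit exists.

Yes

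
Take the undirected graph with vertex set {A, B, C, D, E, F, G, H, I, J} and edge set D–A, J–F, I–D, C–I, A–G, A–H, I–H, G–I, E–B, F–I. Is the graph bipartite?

Yes

A valid 2-coloring puts {C, D, E, F, G, H} on one side and {A, B, I, J} on the other; every edge crosses between the two sides.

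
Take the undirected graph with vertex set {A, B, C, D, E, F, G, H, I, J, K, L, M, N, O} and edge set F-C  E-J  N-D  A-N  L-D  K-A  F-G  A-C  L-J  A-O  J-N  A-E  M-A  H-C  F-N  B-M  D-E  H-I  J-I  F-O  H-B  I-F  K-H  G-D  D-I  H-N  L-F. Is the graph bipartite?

No

M-B-H-K-A-M is an odd cycle (length 5), and a bipartite graph can contain only even cycles.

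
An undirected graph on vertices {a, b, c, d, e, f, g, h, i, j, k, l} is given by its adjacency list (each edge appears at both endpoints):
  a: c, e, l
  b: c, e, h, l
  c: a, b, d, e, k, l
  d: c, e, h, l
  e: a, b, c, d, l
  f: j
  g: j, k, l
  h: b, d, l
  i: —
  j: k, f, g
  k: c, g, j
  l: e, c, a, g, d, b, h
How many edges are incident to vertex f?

1

Neighbors of f: j.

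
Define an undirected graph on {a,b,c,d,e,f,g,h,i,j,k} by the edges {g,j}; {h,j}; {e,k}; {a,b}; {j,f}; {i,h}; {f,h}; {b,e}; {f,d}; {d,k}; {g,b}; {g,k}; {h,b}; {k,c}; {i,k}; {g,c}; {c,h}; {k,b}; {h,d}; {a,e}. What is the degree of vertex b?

5

Neighbors of b: a, e, g, h, k.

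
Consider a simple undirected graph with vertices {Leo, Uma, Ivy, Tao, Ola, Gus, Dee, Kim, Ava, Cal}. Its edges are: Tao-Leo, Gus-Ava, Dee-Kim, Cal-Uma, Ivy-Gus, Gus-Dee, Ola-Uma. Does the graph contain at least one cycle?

The graph has 10 vertices, 7 edges, and 3 connected components.
A forest on 10 vertices with 3 components has exactly 7 edges, which matches — so no cycle.

No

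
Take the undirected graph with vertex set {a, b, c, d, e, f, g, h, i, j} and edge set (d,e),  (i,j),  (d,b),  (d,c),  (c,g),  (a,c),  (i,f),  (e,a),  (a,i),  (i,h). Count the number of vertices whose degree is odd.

Degrees: a:3, b:1, c:3, d:3, e:2, f:1, g:1, h:1, i:4, j:1
Odd-degree vertices: a, b, c, d, f, g, h, j.

8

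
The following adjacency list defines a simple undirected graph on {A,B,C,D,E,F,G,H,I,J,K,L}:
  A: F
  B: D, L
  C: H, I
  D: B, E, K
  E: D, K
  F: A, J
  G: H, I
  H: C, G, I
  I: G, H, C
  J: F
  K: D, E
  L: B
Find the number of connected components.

Component: {A, F, J}
Component: {C, G, H, I}
Component: {B, D, E, K, L}

3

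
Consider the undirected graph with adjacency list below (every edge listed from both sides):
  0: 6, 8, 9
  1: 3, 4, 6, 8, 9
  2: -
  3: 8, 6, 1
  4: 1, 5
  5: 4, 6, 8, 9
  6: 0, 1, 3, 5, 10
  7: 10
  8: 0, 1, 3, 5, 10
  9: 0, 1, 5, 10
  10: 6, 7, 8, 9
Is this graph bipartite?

The cycle 3-1-6-3 has length 3, which is odd, so the graph is not bipartite.

No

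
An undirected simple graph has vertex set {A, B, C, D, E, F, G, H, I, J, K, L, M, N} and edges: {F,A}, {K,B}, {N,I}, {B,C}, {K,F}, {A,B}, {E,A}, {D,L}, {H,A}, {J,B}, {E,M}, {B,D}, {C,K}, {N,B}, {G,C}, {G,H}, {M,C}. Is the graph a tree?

No

|V| = 14, |E| = 17.
A tree on 14 vertices has exactly 13 edges; this graph has 17, so it contains a cycle and is not a tree.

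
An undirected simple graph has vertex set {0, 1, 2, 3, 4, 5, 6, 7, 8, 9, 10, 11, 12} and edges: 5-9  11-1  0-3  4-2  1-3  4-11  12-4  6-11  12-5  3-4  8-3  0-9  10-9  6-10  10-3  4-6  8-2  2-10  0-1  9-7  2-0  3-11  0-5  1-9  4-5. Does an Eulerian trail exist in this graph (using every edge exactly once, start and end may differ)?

No

Degrees: 0:5, 1:4, 2:4, 3:6, 4:6, 5:4, 6:3, 7:1, 8:2, 9:5, 10:4, 11:4, 12:2
Odd-degree vertices: 0, 6, 7, 9 (4 total).
An Eulerian trail requires 0 or 2 odd-degree vertices; here there are 4.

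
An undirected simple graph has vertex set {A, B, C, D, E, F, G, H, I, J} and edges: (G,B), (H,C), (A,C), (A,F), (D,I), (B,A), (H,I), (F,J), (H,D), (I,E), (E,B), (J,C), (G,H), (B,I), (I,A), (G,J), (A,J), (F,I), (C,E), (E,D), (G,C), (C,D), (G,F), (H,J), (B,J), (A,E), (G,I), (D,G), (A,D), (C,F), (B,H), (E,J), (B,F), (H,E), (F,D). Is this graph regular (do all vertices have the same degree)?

Degrees: A:7, B:7, C:7, D:7, E:7, F:7, G:7, H:7, I:7, J:7
All degrees equal 7; the graph is regular.

Yes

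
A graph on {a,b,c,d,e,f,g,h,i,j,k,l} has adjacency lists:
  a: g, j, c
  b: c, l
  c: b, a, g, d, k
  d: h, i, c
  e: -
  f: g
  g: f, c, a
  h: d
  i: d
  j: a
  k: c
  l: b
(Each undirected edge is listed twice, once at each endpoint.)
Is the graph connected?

Component: {e}
Component: {a, b, c, d, f, g, h, i, j, k, l}
No edge joins these 2 groups, so the graph is disconnected.

No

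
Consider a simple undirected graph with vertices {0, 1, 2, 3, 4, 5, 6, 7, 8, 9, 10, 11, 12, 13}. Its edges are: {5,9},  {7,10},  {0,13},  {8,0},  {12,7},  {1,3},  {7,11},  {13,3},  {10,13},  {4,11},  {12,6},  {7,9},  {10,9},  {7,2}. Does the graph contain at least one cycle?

Yes

|V| = 14, |E| = 14, number of components = 1.
One cycle is 10-7-9-10.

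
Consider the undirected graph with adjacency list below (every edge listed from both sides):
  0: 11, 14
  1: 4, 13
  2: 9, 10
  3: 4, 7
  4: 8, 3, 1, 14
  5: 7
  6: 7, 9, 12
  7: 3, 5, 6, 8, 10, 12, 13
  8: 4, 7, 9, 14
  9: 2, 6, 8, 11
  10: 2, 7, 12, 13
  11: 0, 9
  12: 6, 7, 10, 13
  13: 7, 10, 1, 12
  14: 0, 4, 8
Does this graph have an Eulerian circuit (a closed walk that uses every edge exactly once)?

Degrees: 0:2, 1:2, 2:2, 3:2, 4:4, 5:1, 6:3, 7:7, 8:4, 9:4, 10:4, 11:2, 12:4, 13:4, 14:3
Vertices with odd degree: 5, 6, 7, 14. An Eulerian circuit requires all degrees even.

No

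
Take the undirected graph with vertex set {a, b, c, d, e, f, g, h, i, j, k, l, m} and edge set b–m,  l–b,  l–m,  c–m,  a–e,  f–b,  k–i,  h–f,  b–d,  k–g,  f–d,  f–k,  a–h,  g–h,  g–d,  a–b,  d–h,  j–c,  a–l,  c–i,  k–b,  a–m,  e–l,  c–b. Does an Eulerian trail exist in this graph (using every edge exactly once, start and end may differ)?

No

Degrees: a:5, b:7, c:4, d:4, e:2, f:4, g:3, h:4, i:2, j:1, k:4, l:4, m:4
Odd-degree vertices: a, b, g, j (4 total).
With 4 odd-degree vertices (more than two), no single trail can use every edge.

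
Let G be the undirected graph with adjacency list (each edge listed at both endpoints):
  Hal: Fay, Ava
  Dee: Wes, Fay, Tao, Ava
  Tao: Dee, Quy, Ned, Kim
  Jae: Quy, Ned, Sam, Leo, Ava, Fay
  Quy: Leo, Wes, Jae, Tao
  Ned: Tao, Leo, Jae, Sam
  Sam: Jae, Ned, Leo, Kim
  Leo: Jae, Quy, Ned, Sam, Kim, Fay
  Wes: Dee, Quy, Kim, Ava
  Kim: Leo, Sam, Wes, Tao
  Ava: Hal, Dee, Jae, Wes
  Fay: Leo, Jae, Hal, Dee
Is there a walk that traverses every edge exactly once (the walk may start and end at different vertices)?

Yes

Degrees: Hal:2, Dee:4, Tao:4, Jae:6, Quy:4, Ned:4, Sam:4, Leo:6, Wes:4, Kim:4, Ava:4, Fay:4
Odd-degree vertices: none (0 total).
The non-isolated vertices are connected and exactly 0 have odd degree, so an Eulerian trail exists.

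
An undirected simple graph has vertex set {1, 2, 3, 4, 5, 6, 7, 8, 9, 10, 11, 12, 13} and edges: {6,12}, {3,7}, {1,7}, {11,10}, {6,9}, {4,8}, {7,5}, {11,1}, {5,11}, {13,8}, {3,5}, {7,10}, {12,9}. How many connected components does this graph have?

Component: {2}
Component: {4, 8, 13}
Component: {6, 9, 12}
Component: {1, 3, 5, 7, 10, 11}

4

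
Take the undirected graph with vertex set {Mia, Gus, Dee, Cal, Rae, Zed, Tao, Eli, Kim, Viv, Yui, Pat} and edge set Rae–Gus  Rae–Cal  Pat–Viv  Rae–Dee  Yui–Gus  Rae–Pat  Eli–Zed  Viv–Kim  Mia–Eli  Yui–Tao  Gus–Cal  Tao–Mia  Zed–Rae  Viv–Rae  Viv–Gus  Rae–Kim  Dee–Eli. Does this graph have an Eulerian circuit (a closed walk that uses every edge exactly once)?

Degrees: Mia:2, Gus:4, Dee:2, Cal:2, Rae:7, Zed:2, Tao:2, Eli:3, Kim:2, Viv:4, Yui:2, Pat:2
Vertices with odd degree: Rae, Eli. An Eulerian circuit requires all degrees even.

No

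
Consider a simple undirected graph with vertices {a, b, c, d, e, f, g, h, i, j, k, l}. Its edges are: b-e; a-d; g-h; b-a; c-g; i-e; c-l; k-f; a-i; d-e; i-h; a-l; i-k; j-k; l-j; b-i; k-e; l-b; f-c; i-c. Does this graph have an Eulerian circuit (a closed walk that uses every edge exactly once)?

Yes

Degrees: a:4, b:4, c:4, d:2, e:4, f:2, g:2, h:2, i:6, j:2, k:4, l:4
Every vertex has even degree and the edges form a single connected piece, so an Eulerian circuit exists.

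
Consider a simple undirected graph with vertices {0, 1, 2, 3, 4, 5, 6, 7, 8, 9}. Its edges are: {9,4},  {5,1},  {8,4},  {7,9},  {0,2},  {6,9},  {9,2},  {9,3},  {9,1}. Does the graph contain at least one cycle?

No

The graph has 10 vertices, 9 edges, and 1 connected component.
A forest on 10 vertices with 1 component has exactly 9 edges, which matches — so no cycle.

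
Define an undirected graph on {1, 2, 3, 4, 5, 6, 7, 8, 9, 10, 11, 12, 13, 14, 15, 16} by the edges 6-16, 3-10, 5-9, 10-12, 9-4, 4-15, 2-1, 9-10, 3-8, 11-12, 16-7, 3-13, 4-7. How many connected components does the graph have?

Component: {14}
Component: {1, 2}
Component: {3, 4, 5, 6, 7, 8, 9, 10, 11, 12, 13, 15, 16}

3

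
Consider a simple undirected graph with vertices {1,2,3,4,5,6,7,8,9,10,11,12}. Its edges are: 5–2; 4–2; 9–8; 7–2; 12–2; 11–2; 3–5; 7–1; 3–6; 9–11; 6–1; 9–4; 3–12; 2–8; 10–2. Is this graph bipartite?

Color {4, 5, 6, 7, 8, 10, 11, 12} black and {1, 2, 3, 9} white. No edge joins two same-colored vertices, so the graph is bipartite.

Yes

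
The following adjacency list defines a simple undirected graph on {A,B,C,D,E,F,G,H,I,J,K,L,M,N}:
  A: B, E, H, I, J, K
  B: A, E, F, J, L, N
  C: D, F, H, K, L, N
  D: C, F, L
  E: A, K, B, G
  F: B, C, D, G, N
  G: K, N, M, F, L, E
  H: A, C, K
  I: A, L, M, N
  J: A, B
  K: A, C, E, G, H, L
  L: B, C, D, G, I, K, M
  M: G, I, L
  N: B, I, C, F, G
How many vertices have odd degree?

Degrees: A:6, B:6, C:6, D:3, E:4, F:5, G:6, H:3, I:4, J:2, K:6, L:7, M:3, N:5
Odd-degree vertices: D, F, H, L, M, N.

6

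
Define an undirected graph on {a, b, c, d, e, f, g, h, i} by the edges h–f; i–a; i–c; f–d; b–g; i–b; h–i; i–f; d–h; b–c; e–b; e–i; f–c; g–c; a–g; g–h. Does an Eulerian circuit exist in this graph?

Yes

Degrees: a:2, b:4, c:4, d:2, e:2, f:4, g:4, h:4, i:6
Every vertex has even degree and the edges form a single connected piece, so an Eulerian circuit exists.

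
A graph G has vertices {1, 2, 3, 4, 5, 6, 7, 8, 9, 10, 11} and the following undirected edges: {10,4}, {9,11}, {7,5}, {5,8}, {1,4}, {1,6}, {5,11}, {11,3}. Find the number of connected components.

Component: {2}
Component: {1, 4, 6, 10}
Component: {3, 5, 7, 8, 9, 11}

3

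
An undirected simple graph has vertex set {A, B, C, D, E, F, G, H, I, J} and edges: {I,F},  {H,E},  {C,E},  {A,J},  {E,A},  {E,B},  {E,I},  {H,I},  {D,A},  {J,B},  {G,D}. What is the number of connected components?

Component: {A, B, C, D, E, F, G, H, I, J}

1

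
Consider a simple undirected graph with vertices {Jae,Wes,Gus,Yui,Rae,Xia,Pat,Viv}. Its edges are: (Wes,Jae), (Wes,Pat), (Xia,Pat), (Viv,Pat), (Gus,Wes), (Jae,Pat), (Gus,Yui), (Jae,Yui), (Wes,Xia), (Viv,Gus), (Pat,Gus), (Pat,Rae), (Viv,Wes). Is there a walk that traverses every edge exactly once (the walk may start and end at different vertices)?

Degrees: Jae:3, Wes:5, Gus:4, Yui:2, Rae:1, Xia:2, Pat:6, Viv:3
Odd-degree vertices: Jae, Wes, Rae, Viv (4 total).
With 4 odd-degree vertices (more than two), no single trail can use every edge.

No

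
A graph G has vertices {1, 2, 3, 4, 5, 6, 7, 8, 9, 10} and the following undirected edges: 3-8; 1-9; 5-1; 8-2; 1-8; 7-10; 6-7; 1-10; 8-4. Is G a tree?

|V| = 10, |E| = 9.
It is connected with exactly 9 edges, hence acyclic — it is a tree.

Yes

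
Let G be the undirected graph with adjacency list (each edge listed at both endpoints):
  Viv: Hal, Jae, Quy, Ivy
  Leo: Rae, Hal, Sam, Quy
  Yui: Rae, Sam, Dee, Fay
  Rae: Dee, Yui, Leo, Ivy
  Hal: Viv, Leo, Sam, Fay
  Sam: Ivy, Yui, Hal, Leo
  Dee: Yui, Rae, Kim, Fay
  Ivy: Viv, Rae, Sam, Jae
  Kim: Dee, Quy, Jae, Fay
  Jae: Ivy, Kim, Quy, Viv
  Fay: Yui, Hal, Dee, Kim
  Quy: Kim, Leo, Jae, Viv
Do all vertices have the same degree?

Yes

Degrees: Viv:4, Leo:4, Yui:4, Rae:4, Hal:4, Sam:4, Dee:4, Ivy:4, Kim:4, Jae:4, Fay:4, Quy:4
All degrees equal 4; the graph is regular.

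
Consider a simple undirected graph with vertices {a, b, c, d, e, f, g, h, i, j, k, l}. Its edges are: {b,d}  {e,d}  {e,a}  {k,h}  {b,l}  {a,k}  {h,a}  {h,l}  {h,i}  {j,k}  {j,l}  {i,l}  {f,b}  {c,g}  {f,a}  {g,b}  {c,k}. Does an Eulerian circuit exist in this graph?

Degrees: a:4, b:4, c:2, d:2, e:2, f:2, g:2, h:4, i:2, j:2, k:4, l:4
Every vertex has even degree and the edges form a single connected piece, so an Eulerian circuit exists.

Yes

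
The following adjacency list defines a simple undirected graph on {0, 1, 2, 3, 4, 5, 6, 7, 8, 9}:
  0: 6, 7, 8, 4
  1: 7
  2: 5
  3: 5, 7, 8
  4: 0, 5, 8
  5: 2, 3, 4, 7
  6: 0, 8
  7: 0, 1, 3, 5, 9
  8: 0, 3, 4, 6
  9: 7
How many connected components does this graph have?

1

Component: {0, 1, 2, 3, 4, 5, 6, 7, 8, 9}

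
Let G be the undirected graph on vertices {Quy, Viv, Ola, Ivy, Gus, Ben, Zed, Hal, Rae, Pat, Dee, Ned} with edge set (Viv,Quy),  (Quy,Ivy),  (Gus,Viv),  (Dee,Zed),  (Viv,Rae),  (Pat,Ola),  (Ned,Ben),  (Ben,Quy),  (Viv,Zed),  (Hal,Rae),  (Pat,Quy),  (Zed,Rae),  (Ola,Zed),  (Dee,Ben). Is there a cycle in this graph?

|V| = 12, |E| = 14, number of components = 1.
Since 14 > 12 - 1, a cycle must exist; for instance Quy-Viv-Zed-Dee-Ben-Quy.

Yes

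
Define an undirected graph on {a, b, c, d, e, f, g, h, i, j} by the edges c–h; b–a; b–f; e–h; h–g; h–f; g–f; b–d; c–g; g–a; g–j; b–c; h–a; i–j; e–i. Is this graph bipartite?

No

The cycle g-c-h-g has length 3, which is odd, so the graph is not bipartite.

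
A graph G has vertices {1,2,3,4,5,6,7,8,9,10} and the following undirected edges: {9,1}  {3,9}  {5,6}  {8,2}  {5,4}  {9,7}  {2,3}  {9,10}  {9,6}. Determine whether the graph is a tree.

Yes

|V| = 10, |E| = 9.
Connected and |E| = |V| - 1, which characterizes a tree.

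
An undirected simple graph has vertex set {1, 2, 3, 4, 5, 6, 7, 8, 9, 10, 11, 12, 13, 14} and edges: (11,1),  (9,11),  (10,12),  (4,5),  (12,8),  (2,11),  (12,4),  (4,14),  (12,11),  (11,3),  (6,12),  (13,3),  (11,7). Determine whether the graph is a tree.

|V| = 14, |E| = 13.
Connected and |E| = |V| - 1, which characterizes a tree.

Yes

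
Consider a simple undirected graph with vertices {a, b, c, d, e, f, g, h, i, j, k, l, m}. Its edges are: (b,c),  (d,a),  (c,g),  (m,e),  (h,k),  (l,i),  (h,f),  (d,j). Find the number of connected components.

5

Component: {e, m}
Component: {i, l}
Component: {a, d, j}
Component: {b, c, g}
Component: {f, h, k}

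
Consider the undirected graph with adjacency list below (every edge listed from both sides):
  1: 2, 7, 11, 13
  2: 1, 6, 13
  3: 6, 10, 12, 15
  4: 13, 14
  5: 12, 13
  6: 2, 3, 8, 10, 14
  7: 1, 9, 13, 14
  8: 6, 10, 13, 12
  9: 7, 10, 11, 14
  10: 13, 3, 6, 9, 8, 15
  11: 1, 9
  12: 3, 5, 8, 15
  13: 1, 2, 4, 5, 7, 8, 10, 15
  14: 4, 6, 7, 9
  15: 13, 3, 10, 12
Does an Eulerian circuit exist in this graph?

No

Degrees: 1:4, 2:3, 3:4, 4:2, 5:2, 6:5, 7:4, 8:4, 9:4, 10:6, 11:2, 12:4, 13:8, 14:4, 15:4
2, 6 have odd degree; an Eulerian circuit needs every degree to be even, so none exists.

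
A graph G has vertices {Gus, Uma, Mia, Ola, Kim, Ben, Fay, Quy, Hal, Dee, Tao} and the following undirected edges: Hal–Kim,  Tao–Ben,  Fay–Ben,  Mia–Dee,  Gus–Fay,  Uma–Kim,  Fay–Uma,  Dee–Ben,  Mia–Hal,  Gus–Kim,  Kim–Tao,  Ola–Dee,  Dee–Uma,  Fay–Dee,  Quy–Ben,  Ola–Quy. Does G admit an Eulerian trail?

Yes

Degrees: Gus:2, Uma:3, Mia:2, Ola:2, Kim:4, Ben:4, Fay:4, Quy:2, Hal:2, Dee:5, Tao:2
Odd-degree vertices: Uma, Dee (2 total).
With 2 odd-degree vertices and all edges in one connected piece, an Eulerian trail exists (from Uma to Dee).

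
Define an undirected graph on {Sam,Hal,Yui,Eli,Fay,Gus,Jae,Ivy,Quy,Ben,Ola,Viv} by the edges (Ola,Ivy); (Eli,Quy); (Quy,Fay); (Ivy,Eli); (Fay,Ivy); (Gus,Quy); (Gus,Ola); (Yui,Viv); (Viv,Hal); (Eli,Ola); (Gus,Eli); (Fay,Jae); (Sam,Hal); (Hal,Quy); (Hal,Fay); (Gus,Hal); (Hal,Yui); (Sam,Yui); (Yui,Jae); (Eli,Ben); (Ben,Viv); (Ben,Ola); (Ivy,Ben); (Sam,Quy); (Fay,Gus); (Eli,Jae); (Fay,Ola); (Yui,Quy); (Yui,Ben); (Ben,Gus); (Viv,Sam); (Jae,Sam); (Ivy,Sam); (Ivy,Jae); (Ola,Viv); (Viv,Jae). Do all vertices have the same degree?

Degrees: Sam:6, Hal:6, Yui:6, Eli:6, Fay:6, Gus:6, Jae:6, Ivy:6, Quy:6, Ben:6, Ola:6, Viv:6
Every vertex has degree 6, so the graph is 6-regular.

Yes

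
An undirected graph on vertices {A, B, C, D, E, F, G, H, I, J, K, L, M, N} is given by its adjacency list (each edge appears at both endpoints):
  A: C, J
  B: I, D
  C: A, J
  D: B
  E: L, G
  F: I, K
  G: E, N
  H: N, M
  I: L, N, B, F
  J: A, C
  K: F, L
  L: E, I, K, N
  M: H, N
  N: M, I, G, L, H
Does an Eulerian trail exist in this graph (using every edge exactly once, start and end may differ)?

No

Degrees: A:2, B:2, C:2, D:1, E:2, F:2, G:2, H:2, I:4, J:2, K:2, L:4, M:2, N:5
Odd-degree vertices: D, N (2 total).
The edges lie in more than one component, so no single trail can cover them all.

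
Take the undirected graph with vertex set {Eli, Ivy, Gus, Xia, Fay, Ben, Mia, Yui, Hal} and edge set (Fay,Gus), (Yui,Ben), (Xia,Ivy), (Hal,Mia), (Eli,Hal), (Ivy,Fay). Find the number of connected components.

3

Component: {Ben, Yui}
Component: {Eli, Mia, Hal}
Component: {Ivy, Gus, Xia, Fay}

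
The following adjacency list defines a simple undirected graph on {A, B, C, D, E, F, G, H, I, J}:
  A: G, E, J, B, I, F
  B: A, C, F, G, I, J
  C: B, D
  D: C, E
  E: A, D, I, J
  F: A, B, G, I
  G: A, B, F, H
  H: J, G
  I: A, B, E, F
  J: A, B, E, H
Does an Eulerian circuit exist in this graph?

Yes

Degrees: A:6, B:6, C:2, D:2, E:4, F:4, G:4, H:2, I:4, J:4
All degrees are even and the non-isolated vertices are connected — an Eulerian circuit exists.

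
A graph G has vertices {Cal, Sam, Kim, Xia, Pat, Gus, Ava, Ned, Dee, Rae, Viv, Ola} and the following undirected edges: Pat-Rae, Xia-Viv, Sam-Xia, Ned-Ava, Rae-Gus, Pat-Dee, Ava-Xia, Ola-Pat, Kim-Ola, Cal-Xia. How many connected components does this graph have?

Component: {Cal, Sam, Xia, Ava, Ned, Viv}
Component: {Kim, Pat, Gus, Dee, Rae, Ola}

2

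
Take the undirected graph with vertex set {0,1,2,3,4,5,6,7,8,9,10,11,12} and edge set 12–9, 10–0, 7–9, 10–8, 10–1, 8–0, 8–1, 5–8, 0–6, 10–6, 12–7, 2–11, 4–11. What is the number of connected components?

4

Component: {3}
Component: {2, 4, 11}
Component: {7, 9, 12}
Component: {0, 1, 5, 6, 8, 10}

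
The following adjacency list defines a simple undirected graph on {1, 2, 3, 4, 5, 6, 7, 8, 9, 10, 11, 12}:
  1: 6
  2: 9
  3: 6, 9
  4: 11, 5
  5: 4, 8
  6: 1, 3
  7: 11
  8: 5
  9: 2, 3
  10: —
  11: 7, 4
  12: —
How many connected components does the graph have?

Component: {10}
Component: {12}
Component: {1, 2, 3, 6, 9}
Component: {4, 5, 7, 8, 11}

4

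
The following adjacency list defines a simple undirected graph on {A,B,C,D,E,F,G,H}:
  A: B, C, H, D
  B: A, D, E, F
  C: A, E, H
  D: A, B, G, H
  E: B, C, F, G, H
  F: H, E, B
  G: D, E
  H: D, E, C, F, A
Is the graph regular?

Degrees: A:4, B:4, C:3, D:4, E:5, F:3, G:2, H:5
Degrees are not all equal (e.g. deg(G)=2 but deg(E)=5); not regular.

No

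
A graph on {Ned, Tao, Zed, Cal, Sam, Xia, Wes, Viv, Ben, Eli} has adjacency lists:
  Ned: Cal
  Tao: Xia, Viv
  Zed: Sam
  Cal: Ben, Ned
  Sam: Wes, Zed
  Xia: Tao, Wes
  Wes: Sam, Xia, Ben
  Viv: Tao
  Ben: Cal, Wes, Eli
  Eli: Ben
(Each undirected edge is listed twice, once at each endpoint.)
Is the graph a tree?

|V| = 10, |E| = 9.
It is connected with exactly 9 edges, hence acyclic — it is a tree.

Yes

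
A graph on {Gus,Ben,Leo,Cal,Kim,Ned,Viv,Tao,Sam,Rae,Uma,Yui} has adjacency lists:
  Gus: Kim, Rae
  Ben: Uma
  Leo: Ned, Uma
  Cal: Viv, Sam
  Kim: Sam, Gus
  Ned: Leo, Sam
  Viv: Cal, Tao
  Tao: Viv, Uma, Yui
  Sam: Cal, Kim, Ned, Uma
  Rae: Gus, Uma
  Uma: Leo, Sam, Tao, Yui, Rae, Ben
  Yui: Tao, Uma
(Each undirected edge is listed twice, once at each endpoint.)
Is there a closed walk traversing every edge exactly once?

Degrees: Gus:2, Ben:1, Leo:2, Cal:2, Kim:2, Ned:2, Viv:2, Tao:3, Sam:4, Rae:2, Uma:6, Yui:2
Ben, Tao have odd degree; an Eulerian circuit needs every degree to be even, so none exists.

No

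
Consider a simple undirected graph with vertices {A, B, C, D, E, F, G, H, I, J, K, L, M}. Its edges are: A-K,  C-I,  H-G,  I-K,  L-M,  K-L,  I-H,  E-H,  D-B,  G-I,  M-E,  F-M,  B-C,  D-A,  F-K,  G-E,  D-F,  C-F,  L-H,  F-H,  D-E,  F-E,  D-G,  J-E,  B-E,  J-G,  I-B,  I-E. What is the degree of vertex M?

Neighbors of M: E, F, L.

3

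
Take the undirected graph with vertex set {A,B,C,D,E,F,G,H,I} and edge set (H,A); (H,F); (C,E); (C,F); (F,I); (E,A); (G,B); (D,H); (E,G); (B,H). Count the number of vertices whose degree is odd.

Degrees: A:2, B:2, C:2, D:1, E:3, F:3, G:2, H:4, I:1
Odd-degree vertices: D, E, F, I.

4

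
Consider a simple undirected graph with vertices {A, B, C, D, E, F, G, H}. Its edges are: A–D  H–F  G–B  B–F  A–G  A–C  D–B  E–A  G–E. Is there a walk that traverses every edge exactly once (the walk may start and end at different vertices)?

No

Degrees: A:4, B:3, C:1, D:2, E:2, F:2, G:3, H:1
Odd-degree vertices: B, C, G, H (4 total).
An Eulerian trail requires 0 or 2 odd-degree vertices; here there are 4.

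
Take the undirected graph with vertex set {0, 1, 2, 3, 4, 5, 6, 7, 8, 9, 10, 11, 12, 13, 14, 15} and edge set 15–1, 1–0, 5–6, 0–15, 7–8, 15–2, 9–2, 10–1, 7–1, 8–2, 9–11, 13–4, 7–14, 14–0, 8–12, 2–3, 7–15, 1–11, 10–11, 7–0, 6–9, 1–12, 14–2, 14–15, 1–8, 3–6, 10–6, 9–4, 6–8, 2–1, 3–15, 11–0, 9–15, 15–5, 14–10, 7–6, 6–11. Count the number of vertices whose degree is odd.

8

Degrees: 0:5, 1:8, 2:6, 3:3, 4:2, 5:2, 6:7, 7:6, 8:5, 9:5, 10:4, 11:5, 12:2, 13:1, 14:5, 15:8
Odd-degree vertices: 0, 3, 6, 8, 9, 11, 13, 14.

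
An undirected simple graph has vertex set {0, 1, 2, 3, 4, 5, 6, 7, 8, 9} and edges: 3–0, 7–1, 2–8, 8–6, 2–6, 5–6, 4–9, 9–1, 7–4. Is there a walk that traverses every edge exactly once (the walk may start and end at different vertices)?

No

Degrees: 0:1, 1:2, 2:2, 3:1, 4:2, 5:1, 6:3, 7:2, 8:2, 9:2
Odd-degree vertices: 0, 3, 5, 6 (4 total).
An Eulerian trail requires 0 or 2 odd-degree vertices; here there are 4.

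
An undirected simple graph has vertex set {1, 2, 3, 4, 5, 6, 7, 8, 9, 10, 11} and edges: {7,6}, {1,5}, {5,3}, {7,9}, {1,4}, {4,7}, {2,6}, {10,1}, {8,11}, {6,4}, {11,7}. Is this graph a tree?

|V| = 11, |E| = 11.
A tree on 11 vertices has exactly 10 edges; this graph has 11, so it contains a cycle and is not a tree.

No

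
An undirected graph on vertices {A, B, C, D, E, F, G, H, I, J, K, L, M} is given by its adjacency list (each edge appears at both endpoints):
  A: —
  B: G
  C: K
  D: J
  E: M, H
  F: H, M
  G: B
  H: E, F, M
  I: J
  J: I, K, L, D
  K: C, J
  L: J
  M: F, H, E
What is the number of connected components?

Component: {A}
Component: {B, G}
Component: {E, F, H, M}
Component: {C, D, I, J, K, L}

4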